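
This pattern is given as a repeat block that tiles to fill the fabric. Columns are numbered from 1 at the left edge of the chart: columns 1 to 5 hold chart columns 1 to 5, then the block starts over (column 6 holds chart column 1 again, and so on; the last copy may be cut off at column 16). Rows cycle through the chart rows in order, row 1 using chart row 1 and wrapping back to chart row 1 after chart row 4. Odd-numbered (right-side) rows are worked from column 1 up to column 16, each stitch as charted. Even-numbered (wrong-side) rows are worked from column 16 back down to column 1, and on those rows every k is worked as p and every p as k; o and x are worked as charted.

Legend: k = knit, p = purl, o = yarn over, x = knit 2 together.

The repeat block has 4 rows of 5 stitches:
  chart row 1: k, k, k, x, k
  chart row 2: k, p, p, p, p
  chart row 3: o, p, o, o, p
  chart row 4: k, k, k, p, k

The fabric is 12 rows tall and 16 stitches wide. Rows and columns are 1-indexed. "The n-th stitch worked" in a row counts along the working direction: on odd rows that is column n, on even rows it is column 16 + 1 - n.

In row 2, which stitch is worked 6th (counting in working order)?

Stitch:
p

Derivation:
Row 2: (2-1) mod 4 = 1, so use chart row 2. Even row -> WS.
Chart row 2 tiled across columns 1-16: k p p p p k p p p p k p p p p k
WS row: flip the tiled sequence (start at column 16) and apply k<->p; o and x stay.
Row 2 as worked: p k k k k p k k k k p k k k k p
Stitch 6 in working order -> p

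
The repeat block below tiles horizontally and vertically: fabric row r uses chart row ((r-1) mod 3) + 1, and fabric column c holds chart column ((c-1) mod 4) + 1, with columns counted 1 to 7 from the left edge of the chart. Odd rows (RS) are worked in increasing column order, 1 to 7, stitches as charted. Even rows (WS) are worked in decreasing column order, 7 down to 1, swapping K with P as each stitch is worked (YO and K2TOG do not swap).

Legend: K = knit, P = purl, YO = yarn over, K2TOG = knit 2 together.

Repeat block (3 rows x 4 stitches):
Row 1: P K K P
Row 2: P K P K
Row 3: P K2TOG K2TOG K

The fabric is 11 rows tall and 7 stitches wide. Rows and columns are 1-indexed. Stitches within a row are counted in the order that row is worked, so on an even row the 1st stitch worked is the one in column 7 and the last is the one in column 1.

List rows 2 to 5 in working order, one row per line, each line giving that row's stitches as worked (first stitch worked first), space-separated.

Rows as worked:
K P K P K P K
P K2TOG K2TOG K P K2TOG K2TOG
P P K K P P K
P K P K P K P

Derivation:
Row 2: chart row 2, WS - tiled (columns 1-7): P K P K P K P; work from column 7 back to 1 with K<->P swapped.
Row 3: chart row 3, RS - tile across columns 1-7 and work as-is.
Row 4: chart row 1, WS - tiled (columns 1-7): P K K P P K K; work from column 7 back to 1 with K<->P swapped.
Row 5: chart row 2, RS - tile across columns 1-7 and work as-is.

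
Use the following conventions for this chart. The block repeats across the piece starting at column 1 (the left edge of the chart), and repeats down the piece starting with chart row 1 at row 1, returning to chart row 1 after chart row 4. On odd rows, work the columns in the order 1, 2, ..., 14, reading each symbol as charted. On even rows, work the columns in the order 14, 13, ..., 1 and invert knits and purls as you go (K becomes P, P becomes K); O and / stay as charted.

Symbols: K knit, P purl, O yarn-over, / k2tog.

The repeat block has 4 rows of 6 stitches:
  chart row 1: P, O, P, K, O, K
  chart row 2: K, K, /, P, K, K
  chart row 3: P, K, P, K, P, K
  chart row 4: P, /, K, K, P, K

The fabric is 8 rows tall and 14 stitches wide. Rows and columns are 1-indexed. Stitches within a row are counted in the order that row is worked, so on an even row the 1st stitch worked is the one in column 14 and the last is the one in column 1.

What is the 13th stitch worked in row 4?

Row 4 uses chart row ((4-1) mod 4)+1 = 4. Row 4 is even, so WS.
Chart row 4 tiled across columns 1-14: P / K K P K P / K K P K P /
WS row: flip the tiled sequence (start at column 14) and apply K<->P; O and / stay.
Row 4 as worked: / K P K P P / K P K P P / K
Stitch 13 in working order -> /

== STITCH ==
/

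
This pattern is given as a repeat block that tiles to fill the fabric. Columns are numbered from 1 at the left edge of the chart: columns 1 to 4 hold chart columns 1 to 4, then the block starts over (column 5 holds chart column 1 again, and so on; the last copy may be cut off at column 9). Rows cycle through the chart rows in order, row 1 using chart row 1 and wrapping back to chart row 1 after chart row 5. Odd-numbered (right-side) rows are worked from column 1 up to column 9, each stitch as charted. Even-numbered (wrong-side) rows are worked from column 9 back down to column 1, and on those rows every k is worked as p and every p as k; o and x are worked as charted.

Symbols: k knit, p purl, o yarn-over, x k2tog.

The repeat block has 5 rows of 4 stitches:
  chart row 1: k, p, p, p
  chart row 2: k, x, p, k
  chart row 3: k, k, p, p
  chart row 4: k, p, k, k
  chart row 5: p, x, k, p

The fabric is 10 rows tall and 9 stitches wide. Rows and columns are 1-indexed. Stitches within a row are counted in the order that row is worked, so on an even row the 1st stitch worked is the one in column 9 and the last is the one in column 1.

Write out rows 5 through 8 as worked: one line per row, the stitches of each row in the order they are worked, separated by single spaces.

== ROWS AS WORKED ==
p x k p p x k p p
p k k k p k k k p
k x p k k x p k k
p k k p p k k p p

Derivation:
Row 5: chart row 5, RS - tile across columns 1-9 and work as-is.
Row 6: chart row 1, WS - tiled (columns 1-9): k p p p k p p p k; work from column 9 back to 1 with k<->p swapped.
Row 7: chart row 2, RS - tile across columns 1-9 and work as-is.
Row 8: chart row 3, WS - tiled (columns 1-9): k k p p k k p p k; work from column 9 back to 1 with k<->p swapped.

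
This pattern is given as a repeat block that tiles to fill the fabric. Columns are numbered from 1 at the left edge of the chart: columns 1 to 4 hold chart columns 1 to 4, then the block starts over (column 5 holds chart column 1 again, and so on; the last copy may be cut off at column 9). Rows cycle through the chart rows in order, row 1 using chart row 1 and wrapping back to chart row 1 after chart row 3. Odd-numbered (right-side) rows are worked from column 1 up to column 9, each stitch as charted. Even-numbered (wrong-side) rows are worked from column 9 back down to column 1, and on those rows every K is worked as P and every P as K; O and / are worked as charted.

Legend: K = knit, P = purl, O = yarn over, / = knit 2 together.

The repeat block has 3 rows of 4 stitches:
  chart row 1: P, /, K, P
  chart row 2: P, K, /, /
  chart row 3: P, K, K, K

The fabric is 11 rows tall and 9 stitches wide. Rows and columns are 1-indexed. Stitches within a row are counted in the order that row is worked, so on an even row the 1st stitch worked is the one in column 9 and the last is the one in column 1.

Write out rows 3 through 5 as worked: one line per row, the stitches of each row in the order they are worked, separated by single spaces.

Result:
P K K K P K K K P
K K P / K K P / K
P K / / P K / / P

Derivation:
Row 3: chart row 3, RS - tile across columns 1-9 and work as-is.
Row 4: chart row 1, WS - tiled (columns 1-9): P / K P P / K P P; work from column 9 back to 1 with K<->P swapped.
Row 5: chart row 2, RS - tile across columns 1-9 and work as-is.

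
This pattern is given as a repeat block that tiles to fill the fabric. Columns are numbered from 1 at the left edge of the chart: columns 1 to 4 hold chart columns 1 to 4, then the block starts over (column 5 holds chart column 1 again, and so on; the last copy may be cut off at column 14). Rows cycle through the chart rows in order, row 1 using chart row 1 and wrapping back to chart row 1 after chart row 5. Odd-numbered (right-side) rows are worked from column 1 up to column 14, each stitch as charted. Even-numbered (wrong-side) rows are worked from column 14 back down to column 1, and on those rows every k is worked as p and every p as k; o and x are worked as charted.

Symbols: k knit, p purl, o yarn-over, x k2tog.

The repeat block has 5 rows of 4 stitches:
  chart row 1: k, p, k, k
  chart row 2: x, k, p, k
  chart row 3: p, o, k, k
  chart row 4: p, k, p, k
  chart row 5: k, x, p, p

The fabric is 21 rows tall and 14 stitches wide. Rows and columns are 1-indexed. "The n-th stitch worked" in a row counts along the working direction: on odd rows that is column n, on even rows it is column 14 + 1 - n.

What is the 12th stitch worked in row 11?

Stitch:
k

Derivation:
Row 11: (11-1) mod 5 = 0, so use chart row 1. Odd row -> RS.
Chart row 1 tiled across columns 1-14: k p k k k p k k k p k k k p
RS row: no reversal, no swap; stitch n worked = column n.
The 12th stitch worked is k.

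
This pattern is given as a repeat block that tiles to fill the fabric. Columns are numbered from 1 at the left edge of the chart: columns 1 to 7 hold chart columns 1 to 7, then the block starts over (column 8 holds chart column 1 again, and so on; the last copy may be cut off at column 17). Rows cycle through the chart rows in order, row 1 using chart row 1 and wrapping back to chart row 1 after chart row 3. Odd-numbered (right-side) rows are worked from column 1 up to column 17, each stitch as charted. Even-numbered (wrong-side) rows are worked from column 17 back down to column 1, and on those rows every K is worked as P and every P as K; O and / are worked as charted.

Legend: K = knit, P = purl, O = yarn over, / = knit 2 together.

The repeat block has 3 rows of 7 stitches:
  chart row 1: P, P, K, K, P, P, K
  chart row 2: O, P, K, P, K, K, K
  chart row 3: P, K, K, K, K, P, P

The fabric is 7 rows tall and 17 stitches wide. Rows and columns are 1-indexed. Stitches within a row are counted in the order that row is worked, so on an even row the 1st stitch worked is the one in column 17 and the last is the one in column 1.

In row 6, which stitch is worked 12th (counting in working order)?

For row 6: chart row = ((6-1) mod 3) + 1 = 3; this is a WS (even) row.
Chart row 3 tiled across columns 1-17: P K K K K P P P K K K K P P P K K
WS: work from column 17 back to column 1 (reverse the tiled row), swapping K<->P (O and / unchanged).
Row 6 as worked: P P K K K P P P P K K K P P P P K
The 12th stitch worked is K.

Stitch:
K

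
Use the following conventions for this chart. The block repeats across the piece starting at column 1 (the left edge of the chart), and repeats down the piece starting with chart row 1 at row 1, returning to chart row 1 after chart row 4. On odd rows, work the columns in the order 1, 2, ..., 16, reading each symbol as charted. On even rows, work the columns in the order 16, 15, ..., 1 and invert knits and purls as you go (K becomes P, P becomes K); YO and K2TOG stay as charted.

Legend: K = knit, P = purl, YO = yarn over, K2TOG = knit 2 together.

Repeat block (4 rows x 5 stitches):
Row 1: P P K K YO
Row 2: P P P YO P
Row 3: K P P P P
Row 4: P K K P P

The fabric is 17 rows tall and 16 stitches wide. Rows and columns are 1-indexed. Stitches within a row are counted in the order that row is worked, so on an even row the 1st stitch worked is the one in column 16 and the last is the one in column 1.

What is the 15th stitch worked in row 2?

Row 2: (2-1) mod 4 = 1, so use chart row 2. Even row -> WS.
Chart row 2 tiled across columns 1-16: P P P YO P P P P YO P P P P YO P P
Wrong side: read the tiled row from column 16 down to 1 and exchange K with P (leave YO, K2TOG).
Row 2 as worked: K K YO K K K K YO K K K K YO K K K
The 15th stitch worked is K.

Stitch:
K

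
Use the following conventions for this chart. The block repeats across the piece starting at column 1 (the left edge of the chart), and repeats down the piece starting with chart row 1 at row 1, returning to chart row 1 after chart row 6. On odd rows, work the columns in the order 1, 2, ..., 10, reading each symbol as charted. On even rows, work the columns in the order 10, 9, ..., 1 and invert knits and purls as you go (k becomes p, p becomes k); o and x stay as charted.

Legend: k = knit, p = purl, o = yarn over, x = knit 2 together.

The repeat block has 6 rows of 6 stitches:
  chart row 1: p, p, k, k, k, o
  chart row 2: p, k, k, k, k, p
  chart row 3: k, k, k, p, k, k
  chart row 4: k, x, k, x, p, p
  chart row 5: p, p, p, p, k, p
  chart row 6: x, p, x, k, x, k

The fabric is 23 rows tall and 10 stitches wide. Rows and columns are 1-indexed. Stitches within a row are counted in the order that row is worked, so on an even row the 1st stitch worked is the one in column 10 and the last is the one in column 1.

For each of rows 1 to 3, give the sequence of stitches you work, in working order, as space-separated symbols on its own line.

== ROWS AS WORKED ==
p p k k k o p p k k
p p p k k p p p p k
k k k p k k k k k p

Derivation:
Row 1: chart row 1, RS - tile across columns 1-10 and work as-is.
Row 2: chart row 2, WS - tiled (columns 1-10): p k k k k p p k k k; work from column 10 back to 1 with k<->p swapped.
Row 3: chart row 3, RS - tile across columns 1-10 and work as-is.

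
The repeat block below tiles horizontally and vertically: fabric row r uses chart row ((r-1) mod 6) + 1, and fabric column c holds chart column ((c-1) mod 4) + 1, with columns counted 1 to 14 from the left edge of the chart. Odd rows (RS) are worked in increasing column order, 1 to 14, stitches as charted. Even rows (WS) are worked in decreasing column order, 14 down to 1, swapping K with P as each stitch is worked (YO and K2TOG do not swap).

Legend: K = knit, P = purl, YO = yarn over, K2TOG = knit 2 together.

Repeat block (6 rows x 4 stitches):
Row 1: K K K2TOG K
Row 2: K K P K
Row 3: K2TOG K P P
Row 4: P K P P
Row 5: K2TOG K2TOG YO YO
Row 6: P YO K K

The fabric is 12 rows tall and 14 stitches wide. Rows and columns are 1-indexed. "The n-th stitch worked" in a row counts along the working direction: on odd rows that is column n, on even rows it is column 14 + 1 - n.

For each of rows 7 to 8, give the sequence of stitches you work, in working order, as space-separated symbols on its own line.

== ROWS AS WORKED ==
K K K2TOG K K K K2TOG K K K K2TOG K K K
P P P K P P P K P P P K P P

Derivation:
Row 7: chart row 1, RS - tile across columns 1-14 and work as-is.
Row 8: chart row 2, WS - tiled (columns 1-14): K K P K K K P K K K P K K K; work from column 14 back to 1 with K<->P swapped.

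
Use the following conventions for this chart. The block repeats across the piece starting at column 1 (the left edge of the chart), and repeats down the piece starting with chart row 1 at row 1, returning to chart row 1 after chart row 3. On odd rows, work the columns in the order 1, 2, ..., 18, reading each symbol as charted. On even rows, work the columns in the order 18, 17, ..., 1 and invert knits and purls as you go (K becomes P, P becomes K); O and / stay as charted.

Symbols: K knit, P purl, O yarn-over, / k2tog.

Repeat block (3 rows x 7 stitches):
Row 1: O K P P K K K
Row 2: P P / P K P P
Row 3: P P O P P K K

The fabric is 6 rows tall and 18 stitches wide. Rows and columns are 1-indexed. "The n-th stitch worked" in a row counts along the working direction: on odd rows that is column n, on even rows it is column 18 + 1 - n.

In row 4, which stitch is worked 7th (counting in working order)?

Row 4: (4-1) mod 3 = 0, so use chart row 1. Even row -> WS.
Chart row 1 tiled across columns 1-18: O K P P K K K O K P P K K K O K P P
Wrong side: read the tiled row from column 18 down to 1 and exchange K with P (leave O, /).
Row 4 as worked: K K P O P P P K K P O P P P K K P O
The 7th stitch worked is P.

== STITCH ==
P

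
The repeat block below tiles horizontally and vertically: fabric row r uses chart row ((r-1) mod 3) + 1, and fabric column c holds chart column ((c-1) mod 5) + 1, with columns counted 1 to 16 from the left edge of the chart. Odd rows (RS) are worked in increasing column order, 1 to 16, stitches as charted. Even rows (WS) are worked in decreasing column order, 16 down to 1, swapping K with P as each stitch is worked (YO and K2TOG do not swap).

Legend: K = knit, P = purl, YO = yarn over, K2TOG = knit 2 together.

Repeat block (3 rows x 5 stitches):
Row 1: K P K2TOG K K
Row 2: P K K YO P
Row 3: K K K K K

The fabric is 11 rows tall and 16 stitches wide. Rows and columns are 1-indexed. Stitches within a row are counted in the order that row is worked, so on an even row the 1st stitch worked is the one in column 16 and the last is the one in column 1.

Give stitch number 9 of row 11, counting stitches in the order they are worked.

Row 11 uses chart row ((11-1) mod 3)+1 = 2. Row 11 is odd, so RS.
Chart row 2 tiled across columns 1-16: P K K YO P P K K YO P P K K YO P P
RS: work column 1 to column 16, symbols as charted — the tiled row is the row as worked.
Stitch 9 in working order -> YO

Result:
YO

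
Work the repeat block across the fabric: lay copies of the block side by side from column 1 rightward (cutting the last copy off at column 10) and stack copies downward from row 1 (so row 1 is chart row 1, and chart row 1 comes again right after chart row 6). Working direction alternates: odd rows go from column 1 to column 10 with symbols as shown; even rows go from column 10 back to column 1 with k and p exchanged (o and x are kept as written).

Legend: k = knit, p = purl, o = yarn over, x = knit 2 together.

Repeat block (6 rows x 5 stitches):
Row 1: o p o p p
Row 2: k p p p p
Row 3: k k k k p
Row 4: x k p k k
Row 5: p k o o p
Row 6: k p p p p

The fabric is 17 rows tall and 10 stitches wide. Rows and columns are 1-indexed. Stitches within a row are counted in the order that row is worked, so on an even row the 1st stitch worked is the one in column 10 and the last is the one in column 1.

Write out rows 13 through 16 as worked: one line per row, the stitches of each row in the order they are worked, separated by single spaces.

== ROWS AS WORKED ==
o p o p p o p o p p
k k k k p k k k k p
k k k k p k k k k p
p p k p x p p k p x

Derivation:
Row 13: chart row 1, RS - tile across columns 1-10 and work as-is.
Row 14: chart row 2, WS - tiled (columns 1-10): k p p p p k p p p p; work from column 10 back to 1 with k<->p swapped.
Row 15: chart row 3, RS - tile across columns 1-10 and work as-is.
Row 16: chart row 4, WS - tiled (columns 1-10): x k p k k x k p k k; work from column 10 back to 1 with k<->p swapped.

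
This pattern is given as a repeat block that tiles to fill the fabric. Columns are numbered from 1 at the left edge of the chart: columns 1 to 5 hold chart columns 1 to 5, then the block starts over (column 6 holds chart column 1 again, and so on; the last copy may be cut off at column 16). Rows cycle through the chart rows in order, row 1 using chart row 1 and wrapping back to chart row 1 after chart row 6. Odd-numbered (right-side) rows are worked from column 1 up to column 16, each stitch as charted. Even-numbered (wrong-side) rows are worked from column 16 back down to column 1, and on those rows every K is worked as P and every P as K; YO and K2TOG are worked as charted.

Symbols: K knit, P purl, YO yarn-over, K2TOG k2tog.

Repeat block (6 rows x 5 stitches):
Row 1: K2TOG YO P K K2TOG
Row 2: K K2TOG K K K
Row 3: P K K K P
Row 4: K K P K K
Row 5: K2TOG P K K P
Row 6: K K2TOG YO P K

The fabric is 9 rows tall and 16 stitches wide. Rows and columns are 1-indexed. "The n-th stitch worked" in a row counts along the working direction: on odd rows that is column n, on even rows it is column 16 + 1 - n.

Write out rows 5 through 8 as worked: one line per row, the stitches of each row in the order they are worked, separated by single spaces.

Rows as worked:
K2TOG P K K P K2TOG P K K P K2TOG P K K P K2TOG
P P K YO K2TOG P P K YO K2TOG P P K YO K2TOG P
K2TOG YO P K K2TOG K2TOG YO P K K2TOG K2TOG YO P K K2TOG K2TOG
P P P P K2TOG P P P P K2TOG P P P P K2TOG P

Derivation:
Row 5: chart row 5, RS - tile across columns 1-16 and work as-is.
Row 6: chart row 6, WS - tiled (columns 1-16): K K2TOG YO P K K K2TOG YO P K K K2TOG YO P K K; work from column 16 back to 1 with K<->P swapped.
Row 7: chart row 1, RS - tile across columns 1-16 and work as-is.
Row 8: chart row 2, WS - tiled (columns 1-16): K K2TOG K K K K K2TOG K K K K K2TOG K K K K; work from column 16 back to 1 with K<->P swapped.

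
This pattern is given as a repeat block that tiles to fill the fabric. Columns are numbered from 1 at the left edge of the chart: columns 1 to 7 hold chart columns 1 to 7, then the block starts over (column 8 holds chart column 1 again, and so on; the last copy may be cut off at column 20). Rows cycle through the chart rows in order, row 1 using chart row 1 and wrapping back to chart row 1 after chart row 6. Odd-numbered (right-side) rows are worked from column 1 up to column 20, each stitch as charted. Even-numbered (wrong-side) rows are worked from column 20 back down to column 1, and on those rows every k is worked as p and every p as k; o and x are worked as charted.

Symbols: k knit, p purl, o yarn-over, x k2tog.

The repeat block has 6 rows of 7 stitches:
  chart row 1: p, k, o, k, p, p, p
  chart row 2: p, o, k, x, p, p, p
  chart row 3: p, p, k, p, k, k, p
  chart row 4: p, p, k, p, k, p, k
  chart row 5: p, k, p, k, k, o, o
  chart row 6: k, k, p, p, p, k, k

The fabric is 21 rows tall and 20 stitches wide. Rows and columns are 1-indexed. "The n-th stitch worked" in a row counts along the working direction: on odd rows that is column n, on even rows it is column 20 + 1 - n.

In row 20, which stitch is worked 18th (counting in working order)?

Stitch:
p

Derivation:
Row 20 uses chart row ((20-1) mod 6)+1 = 2. Row 20 is even, so WS.
Chart row 2 tiled across columns 1-20: p o k x p p p p o k x p p p p o k x p p
WS: work from column 20 back to column 1 (reverse the tiled row), swapping k<->p (o and x unchanged).
Row 20 as worked: k k x p o k k k k x p o k k k k x p o k
The 18th stitch worked is p.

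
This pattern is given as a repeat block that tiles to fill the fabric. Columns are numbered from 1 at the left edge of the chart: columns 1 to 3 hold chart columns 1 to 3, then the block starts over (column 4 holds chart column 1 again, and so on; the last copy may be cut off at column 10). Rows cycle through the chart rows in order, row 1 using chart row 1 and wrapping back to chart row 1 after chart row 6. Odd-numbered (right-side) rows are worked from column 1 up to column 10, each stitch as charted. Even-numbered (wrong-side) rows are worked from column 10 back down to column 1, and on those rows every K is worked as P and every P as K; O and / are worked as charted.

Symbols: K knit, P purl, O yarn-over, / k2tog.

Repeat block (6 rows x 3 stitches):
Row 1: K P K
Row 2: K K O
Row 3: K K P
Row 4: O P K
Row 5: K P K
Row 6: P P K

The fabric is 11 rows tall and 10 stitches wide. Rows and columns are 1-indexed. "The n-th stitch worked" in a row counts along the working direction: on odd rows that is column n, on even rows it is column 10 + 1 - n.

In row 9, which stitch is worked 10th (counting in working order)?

Row 9 uses chart row ((9-1) mod 6)+1 = 3. Row 9 is odd, so RS.
Chart row 3 tiled across columns 1-10: K K P K K P K K P K
RS: work column 1 to column 10, symbols as charted — the tiled row is the row as worked.
The 10th stitch worked is K.

Result:
K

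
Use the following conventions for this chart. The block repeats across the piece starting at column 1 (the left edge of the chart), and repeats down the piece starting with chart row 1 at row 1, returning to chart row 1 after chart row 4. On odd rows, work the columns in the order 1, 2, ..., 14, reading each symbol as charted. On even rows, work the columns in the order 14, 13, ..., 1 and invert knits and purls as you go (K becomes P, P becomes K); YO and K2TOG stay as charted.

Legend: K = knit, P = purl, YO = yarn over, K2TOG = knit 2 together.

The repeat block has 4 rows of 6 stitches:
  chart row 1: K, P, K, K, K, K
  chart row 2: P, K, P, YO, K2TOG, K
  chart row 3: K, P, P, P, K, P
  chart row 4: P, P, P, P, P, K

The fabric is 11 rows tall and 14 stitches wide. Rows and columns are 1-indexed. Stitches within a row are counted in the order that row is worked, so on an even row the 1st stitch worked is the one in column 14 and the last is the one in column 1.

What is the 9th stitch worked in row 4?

For row 4: chart row = ((4-1) mod 4) + 1 = 4; this is a WS (even) row.
Chart row 4 tiled across columns 1-14: P P P P P K P P P P P K P P
WS row: flip the tiled sequence (start at column 14) and apply K<->P; YO and K2TOG stay.
Row 4 as worked: K K P K K K K K P K K K K K
The 9th stitch worked is P.

== STITCH ==
P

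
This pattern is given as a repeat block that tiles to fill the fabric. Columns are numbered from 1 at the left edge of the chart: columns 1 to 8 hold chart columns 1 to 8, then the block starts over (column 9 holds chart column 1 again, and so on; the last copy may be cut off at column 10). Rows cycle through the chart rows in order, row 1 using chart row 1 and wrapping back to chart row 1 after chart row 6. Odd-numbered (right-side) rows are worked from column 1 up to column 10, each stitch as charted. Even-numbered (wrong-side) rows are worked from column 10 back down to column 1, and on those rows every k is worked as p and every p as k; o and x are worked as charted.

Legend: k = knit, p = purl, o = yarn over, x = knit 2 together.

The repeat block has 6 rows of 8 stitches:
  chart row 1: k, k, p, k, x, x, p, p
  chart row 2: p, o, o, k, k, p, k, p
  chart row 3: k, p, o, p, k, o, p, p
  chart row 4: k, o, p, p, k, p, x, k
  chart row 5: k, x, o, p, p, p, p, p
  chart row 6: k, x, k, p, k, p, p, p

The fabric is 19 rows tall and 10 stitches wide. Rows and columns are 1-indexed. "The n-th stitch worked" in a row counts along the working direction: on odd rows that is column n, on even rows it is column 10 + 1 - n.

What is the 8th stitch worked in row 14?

Row 14: (14-1) mod 6 = 1, so use chart row 2. Even row -> WS.
Chart row 2 tiled across columns 1-10: p o o k k p k p p o
WS: work from column 10 back to column 1 (reverse the tiled row), swapping k<->p (o and x unchanged).
Row 14 as worked: o k k p k p p o o k
Stitch 8 in working order -> o

== STITCH ==
o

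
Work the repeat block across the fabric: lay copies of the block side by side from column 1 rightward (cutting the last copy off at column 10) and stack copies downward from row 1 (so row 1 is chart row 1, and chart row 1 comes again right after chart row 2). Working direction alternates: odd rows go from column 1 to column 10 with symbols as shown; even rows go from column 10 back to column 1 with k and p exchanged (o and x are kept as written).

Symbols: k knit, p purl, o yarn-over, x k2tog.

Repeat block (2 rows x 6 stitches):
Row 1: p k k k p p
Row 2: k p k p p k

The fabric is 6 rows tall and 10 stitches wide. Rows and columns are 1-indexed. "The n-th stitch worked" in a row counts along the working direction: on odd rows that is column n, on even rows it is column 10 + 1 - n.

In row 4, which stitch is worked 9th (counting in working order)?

For row 4: chart row = ((4-1) mod 2) + 1 = 2; this is a WS (even) row.
Chart row 2 tiled across columns 1-10: k p k p p k k p k p
WS row: flip the tiled sequence (start at column 10) and apply k<->p; o and x stay.
Row 4 as worked: k p k p p k k p k p
The 9th stitch worked is k.

Stitch:
k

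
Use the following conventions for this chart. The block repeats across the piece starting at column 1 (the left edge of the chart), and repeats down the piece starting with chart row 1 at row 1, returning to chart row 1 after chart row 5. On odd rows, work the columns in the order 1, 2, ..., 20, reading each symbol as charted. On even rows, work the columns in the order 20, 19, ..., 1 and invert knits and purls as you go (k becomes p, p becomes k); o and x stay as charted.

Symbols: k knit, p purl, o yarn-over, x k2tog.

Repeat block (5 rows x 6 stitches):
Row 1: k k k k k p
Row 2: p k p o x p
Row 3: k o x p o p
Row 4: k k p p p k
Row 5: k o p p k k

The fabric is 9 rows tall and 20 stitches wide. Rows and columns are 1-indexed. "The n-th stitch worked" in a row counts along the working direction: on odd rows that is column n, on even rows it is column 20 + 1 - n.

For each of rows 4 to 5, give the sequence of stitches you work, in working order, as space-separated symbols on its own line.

Row 4: chart row 4, WS - tiled (columns 1-20): k k p p p k k k p p p k k k p p p k k k; work from column 20 back to 1 with k<->p swapped.
Row 5: chart row 5, RS - tile across columns 1-20 and work as-is.

== ROWS AS WORKED ==
p p p k k k p p p k k k p p p k k k p p
k o p p k k k o p p k k k o p p k k k o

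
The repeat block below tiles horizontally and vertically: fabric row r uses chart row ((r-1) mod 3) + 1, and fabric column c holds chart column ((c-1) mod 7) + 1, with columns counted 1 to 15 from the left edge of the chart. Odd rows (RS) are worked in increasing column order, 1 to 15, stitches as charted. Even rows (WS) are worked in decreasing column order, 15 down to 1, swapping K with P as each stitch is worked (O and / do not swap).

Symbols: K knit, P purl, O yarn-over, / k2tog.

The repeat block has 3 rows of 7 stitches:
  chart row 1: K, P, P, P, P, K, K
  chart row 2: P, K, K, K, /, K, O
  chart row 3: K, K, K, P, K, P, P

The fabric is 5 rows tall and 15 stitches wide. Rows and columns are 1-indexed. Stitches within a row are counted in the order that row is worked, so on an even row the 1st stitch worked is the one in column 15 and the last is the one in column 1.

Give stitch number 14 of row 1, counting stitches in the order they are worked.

Result:
K

Derivation:
Row 1 uses chart row ((1-1) mod 3)+1 = 1. Row 1 is odd, so RS.
Chart row 1 tiled across columns 1-15: K P P P P K K K P P P P K K K
RS: work column 1 to column 15, symbols as charted — the tiled row is the row as worked.
Stitch 14 in working order -> K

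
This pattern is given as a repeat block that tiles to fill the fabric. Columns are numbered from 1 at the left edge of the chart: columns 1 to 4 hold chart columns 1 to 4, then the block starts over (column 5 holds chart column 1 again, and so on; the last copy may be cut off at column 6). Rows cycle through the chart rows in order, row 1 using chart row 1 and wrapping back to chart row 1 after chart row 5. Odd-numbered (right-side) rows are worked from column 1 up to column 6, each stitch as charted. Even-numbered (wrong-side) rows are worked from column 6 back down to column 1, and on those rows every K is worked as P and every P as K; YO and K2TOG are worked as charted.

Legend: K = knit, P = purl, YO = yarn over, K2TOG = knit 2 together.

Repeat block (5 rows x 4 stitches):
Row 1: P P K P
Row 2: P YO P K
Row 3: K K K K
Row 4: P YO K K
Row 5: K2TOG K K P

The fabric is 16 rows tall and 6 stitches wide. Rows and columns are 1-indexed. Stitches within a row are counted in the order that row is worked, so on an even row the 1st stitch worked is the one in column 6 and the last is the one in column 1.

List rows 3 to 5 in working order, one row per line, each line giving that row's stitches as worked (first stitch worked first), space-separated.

== ROWS AS WORKED ==
K K K K K K
YO K P P YO K
K2TOG K K P K2TOG K

Derivation:
Row 3: chart row 3, RS - tile across columns 1-6 and work as-is.
Row 4: chart row 4, WS - tiled (columns 1-6): P YO K K P YO; work from column 6 back to 1 with K<->P swapped.
Row 5: chart row 5, RS - tile across columns 1-6 and work as-is.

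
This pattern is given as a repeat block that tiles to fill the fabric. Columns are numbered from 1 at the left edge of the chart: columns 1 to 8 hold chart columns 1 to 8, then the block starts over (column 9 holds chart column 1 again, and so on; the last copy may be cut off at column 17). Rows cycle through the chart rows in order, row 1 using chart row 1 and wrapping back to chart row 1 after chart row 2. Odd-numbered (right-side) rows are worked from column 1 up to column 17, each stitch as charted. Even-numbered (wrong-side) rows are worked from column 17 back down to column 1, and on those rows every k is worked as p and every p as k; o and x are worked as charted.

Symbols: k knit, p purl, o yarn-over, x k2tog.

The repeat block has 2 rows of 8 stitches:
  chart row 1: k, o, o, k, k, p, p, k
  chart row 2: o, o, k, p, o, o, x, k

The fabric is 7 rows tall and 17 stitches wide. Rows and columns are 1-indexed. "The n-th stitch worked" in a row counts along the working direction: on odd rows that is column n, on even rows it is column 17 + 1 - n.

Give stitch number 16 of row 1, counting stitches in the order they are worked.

For row 1: chart row = ((1-1) mod 2) + 1 = 1; this is a RS (odd) row.
Chart row 1 tiled across columns 1-17: k o o k k p p k k o o k k p p k k
RS: work column 1 to column 17, symbols as charted — the tiled row is the row as worked.
The 16th stitch worked is k.

== STITCH ==
k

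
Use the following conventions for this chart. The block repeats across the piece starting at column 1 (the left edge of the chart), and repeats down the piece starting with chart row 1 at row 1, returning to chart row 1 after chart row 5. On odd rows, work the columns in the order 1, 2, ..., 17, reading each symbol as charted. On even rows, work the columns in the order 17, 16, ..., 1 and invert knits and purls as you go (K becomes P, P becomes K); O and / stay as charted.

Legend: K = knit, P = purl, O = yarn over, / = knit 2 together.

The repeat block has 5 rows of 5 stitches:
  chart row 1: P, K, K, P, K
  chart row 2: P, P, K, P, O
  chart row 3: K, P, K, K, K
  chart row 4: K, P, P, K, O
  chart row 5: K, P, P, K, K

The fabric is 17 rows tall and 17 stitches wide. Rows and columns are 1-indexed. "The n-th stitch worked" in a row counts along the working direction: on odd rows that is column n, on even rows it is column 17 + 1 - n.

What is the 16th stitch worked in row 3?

== STITCH ==
K

Derivation:
For row 3: chart row = ((3-1) mod 5) + 1 = 3; this is a RS (odd) row.
Chart row 3 tiled across columns 1-17: K P K K K K P K K K K P K K K K P
Right side: take the tiled row as-is (worked left to right from column 1).
Stitch 16 in working order -> K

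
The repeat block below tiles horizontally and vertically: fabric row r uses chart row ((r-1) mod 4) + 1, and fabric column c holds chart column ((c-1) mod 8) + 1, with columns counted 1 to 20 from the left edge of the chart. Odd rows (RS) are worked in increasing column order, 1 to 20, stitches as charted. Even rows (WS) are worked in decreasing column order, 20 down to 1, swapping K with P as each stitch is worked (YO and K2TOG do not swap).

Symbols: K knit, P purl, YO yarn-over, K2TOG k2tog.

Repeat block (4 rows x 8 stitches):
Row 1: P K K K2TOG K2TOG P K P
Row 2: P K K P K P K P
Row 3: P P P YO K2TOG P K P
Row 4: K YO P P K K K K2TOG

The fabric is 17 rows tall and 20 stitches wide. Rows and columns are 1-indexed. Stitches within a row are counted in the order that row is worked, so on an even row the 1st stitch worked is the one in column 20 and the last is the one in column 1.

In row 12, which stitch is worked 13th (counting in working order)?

Row 12: (12-1) mod 4 = 3, so use chart row 4. Even row -> WS.
Chart row 4 tiled across columns 1-20: K YO P P K K K K2TOG K YO P P K K K K2TOG K YO P P
WS row: flip the tiled sequence (start at column 20) and apply K<->P; YO and K2TOG stay.
Row 12 as worked: K K YO P K2TOG P P P K K YO P K2TOG P P P K K YO P
Counting 13 along the worked row gives K2TOG.

Result:
K2TOG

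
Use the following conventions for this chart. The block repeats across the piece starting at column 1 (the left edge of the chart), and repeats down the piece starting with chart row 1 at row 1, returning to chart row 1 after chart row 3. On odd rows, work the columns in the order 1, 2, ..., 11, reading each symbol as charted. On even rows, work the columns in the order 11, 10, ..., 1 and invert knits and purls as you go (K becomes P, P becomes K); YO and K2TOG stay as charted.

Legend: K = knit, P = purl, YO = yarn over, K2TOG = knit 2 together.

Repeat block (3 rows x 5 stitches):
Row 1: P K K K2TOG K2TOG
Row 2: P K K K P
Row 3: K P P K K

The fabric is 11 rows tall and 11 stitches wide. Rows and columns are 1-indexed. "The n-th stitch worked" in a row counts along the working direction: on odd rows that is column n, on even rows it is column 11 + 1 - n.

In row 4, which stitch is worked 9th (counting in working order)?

Result:
P

Derivation:
Row 4: (4-1) mod 3 = 0, so use chart row 1. Even row -> WS.
Chart row 1 tiled across columns 1-11: P K K K2TOG K2TOG P K K K2TOG K2TOG P
WS row: flip the tiled sequence (start at column 11) and apply K<->P; YO and K2TOG stay.
Row 4 as worked: K K2TOG K2TOG P P K K2TOG K2TOG P P K
Counting 9 along the worked row gives P.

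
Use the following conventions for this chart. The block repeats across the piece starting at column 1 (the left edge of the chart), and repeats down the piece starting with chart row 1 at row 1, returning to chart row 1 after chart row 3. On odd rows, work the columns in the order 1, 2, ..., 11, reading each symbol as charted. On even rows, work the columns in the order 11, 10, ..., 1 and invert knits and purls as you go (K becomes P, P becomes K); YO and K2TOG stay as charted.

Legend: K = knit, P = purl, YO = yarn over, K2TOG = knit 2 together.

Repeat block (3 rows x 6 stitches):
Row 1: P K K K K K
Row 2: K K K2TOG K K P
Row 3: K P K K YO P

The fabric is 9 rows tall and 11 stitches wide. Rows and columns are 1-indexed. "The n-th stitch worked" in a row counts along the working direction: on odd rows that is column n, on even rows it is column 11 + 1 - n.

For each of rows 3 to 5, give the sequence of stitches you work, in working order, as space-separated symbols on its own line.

Row 3: chart row 3, RS - tile across columns 1-11 and work as-is.
Row 4: chart row 1, WS - tiled (columns 1-11): P K K K K K P K K K K; work from column 11 back to 1 with K<->P swapped.
Row 5: chart row 2, RS - tile across columns 1-11 and work as-is.

Result:
K P K K YO P K P K K YO
P P P P K P P P P P K
K K K2TOG K K P K K K2TOG K K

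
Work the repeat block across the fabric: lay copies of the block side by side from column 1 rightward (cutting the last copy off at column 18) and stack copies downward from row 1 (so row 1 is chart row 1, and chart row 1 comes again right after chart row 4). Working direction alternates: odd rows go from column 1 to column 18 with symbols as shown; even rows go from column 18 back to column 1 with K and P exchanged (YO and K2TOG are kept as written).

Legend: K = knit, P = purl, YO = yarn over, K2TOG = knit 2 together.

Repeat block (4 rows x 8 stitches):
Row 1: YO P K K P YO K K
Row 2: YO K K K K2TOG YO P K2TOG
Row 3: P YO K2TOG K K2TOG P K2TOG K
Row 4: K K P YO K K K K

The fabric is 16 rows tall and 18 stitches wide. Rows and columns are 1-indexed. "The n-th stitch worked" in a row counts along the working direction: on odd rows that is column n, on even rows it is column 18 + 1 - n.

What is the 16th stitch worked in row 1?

For row 1: chart row = ((1-1) mod 4) + 1 = 1; this is a RS (odd) row.
Chart row 1 tiled across columns 1-18: YO P K K P YO K K YO P K K P YO K K YO P
RS row: no reversal, no swap; stitch n worked = column n.
Counting 16 along the worked row gives K.

Stitch:
K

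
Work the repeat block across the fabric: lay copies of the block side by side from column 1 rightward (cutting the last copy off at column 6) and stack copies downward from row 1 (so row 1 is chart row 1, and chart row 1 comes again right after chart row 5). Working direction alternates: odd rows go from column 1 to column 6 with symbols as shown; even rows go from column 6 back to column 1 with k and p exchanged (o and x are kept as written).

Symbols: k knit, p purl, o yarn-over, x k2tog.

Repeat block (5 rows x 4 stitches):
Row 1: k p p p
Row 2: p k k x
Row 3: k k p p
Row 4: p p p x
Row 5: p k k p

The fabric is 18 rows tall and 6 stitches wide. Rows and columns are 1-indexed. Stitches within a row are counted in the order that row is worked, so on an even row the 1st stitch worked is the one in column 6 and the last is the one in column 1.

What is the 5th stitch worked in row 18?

Stitch:
p

Derivation:
For row 18: chart row = ((18-1) mod 5) + 1 = 3; this is a WS (even) row.
Chart row 3 tiled across columns 1-6: k k p p k k
WS row: flip the tiled sequence (start at column 6) and apply k<->p; o and x stay.
Row 18 as worked: p p k k p p
The 5th stitch worked is p.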